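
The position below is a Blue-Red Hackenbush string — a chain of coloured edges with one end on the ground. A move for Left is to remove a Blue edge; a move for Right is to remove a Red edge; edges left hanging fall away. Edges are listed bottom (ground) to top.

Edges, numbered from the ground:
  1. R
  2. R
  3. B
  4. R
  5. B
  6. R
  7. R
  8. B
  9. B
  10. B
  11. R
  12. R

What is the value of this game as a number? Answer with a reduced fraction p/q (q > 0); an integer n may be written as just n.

-1735/1024

Build G(s[:k]) for k = 1..12, string s = R R B R B R R B B B R R.
step 1: add R to get R; options L={ ∅ } R={ 0 } -> -1
step 2: add R to get RR; options L={ ∅ } R={ -1, 0 } -> -2
step 3: add B to get RRB; options L={ -2 } R={ -1, 0 } -> -3/2
step 4: add R to get RRBR; options L={ -2 } R={ -3/2, -1, 0 } -> -7/4
step 5: add B to get RRBRB; options L={ -2, -7/4 } R={ -3/2, -1, 0 } -> -13/8
step 6: add R to get RRBRBR; options L={ -2, -7/4 } R={ -13/8, -3/2, -1, 0 } -> -27/16
step 7: add R to get RRBRBRR; options L={ -2, -7/4 } R={ -27/16, -13/8, -3/2, -1, 0 } -> -55/32
step 8: add B to get RRBRBRRB; options L={ -2, -7/4, -55/32 } R={ -27/16, -13/8, -3/2, -1, 0 } -> -109/64
step 9: add B to get RRBRBRRBB; options L={ -2, -7/4, -55/32, -109/64 } R={ -27/16, -13/8, -3/2, -1, 0 } -> -217/128
step 10: add B to get RRBRBRRBBB; options L={ -2, -7/4, -55/32, -109/64, -217/128 } R={ -27/16, -13/8, -3/2, -1, 0 } -> -433/256
step 11: add R to get RRBRBRRBBBR; options L={ -2, -7/4, -55/32, -109/64, -217/128 } R={ -433/256, -27/16, -13/8, -3/2, -1, 0 } -> -867/512
step 12: add R to get RRBRBRRBBBRR; options L={ -2, -7/4, -55/32, -109/64, -217/128 } R={ -867/512, -433/256, -27/16, -13/8, -3/2, -1, 0 } -> -1735/1024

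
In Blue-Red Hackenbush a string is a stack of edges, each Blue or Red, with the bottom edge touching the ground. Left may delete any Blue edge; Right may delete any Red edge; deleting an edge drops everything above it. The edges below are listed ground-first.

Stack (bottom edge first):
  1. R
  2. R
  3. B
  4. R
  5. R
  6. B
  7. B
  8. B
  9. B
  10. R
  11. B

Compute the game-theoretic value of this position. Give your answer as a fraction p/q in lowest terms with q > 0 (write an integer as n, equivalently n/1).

Prefix values for R R B R R B B B B R B via {L|R} + simplicity:
val_1 [R]  L=[(no moves)]  R=[0]  ⇒ -1
val_2 [RR]  L=[(no moves)]  R=[-1, 0]  ⇒ -2
val_3 [RRB]  L=[-2]  R=[-1, 0]  ⇒ -3/2
val_4 [RRBR]  L=[-2]  R=[-3/2, -1, 0]  ⇒ -7/4
val_5 [RRBRR]  L=[-2]  R=[-7/4, -3/2, -1, 0]  ⇒ -15/8
val_6 [RRBRRB]  L=[-2, -15/8]  R=[-7/4, -3/2, -1, 0]  ⇒ -29/16
val_7 [RRBRRBB]  L=[-2, -15/8, -29/16]  R=[-7/4, -3/2, -1, 0]  ⇒ -57/32
val_8 [RRBRRBBB]  L=[-2, -15/8, -29/16, -57/32]  R=[-7/4, -3/2, -1, 0]  ⇒ -113/64
val_9 [RRBRRBBBB]  L=[-2, -15/8, -29/16, -57/32, -113/64]  R=[-7/4, -3/2, -1, 0]  ⇒ -225/128
val_10 [RRBRRBBBBR]  L=[-2, -15/8, -29/16, -57/32, -113/64]  R=[-225/128, -7/4, -3/2, -1, 0]  ⇒ -451/256
val_11 [RRBRRBBBBRB]  L=[-2, -15/8, -29/16, -57/32, -113/64, -451/256]  R=[-225/128, -7/4, -3/2, -1, 0]  ⇒ -901/512

-901/512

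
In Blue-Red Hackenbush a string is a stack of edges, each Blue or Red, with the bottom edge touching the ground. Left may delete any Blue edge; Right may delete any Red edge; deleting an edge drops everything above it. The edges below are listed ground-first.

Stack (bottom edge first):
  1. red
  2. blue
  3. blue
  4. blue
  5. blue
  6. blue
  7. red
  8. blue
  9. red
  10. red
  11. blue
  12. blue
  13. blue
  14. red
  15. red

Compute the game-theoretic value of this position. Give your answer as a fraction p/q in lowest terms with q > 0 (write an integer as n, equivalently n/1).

-711/16384

r: Left {  }, Right { 0 } gives simplest -1
rb: Left { -1 }, Right { 0 } gives simplest -1/2
rbb: Left { -1; -1/2 }, Right { 0 } gives simplest -1/4
rbbb: Left { -1; -1/2; -1/4 }, Right { 0 } gives simplest -1/8
rbbbb: Left { -1; -1/2; -1/4; -1/8 }, Right { 0 } gives simplest -1/16
rbbbbb: Left { -1; -1/2; -1/4; -1/8; -1/16 }, Right { 0 } gives simplest -1/32
rbbbbbr: Left { -1; -1/2; -1/4; -1/8; -1/16 }, Right { -1/32; 0 } gives simplest -3/64
rbbbbbrb: Left { -1; -1/2; -1/4; -1/8; -1/16; -3/64 }, Right { -1/32; 0 } gives simplest -5/128
rbbbbbrbr: Left { -1; -1/2; -1/4; -1/8; -1/16; -3/64 }, Right { -5/128; -1/32; 0 } gives simplest -11/256
rbbbbbrbrr: Left { -1; -1/2; -1/4; -1/8; -1/16; -3/64 }, Right { -11/256; -5/128; -1/32; 0 } gives simplest -23/512
rbbbbbrbrrb: Left { -1; -1/2; -1/4; -1/8; -1/16; -3/64; -23/512 }, Right { -11/256; -5/128; -1/32; 0 } gives simplest -45/1024
rbbbbbrbrrbb: Left { -1; -1/2; -1/4; -1/8; -1/16; -3/64; -23/512; -45/1024 }, Right { -11/256; -5/128; -1/32; 0 } gives simplest -89/2048
rbbbbbrbrrbbb: Left { -1; -1/2; -1/4; -1/8; -1/16; -3/64; -23/512; -45/1024; -89/2048 }, Right { -11/256; -5/128; -1/32; 0 } gives simplest -177/4096
rbbbbbrbrrbbbr: Left { -1; -1/2; -1/4; -1/8; -1/16; -3/64; -23/512; -45/1024; -89/2048 }, Right { -177/4096; -11/256; -5/128; -1/32; 0 } gives simplest -355/8192
rbbbbbrbrrbbbrr: Left { -1; -1/2; -1/4; -1/8; -1/16; -3/64; -23/512; -45/1024; -89/2048 }, Right { -355/8192; -177/4096; -11/256; -5/128; -1/32; 0 } gives simplest -711/16384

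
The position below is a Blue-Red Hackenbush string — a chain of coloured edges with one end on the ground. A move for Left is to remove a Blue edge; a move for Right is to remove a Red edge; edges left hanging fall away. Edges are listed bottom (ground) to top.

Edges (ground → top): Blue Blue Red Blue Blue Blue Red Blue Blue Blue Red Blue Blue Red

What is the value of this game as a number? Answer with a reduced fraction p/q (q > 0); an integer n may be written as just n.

7917/4096

Build v(s[:k]) for k = 1..14, string s = Blue Blue Red Blue Blue Blue Red Blue Blue Blue Red Blue Blue Red.
1 of 14 · B · max L 0 · min R +∞ gives 1
2 of 14 · BB · max L 1 · min R +∞ gives 2
3 of 14 · BBR · max L 1 · min R 2 gives 3/2
4 of 14 · BBRB · max L 3/2 · min R 2 gives 7/4
5 of 14 · BBRBB · max L 7/4 · min R 2 gives 15/8
6 of 14 · BBRBBB · max L 15/8 · min R 2 gives 31/16
7 of 14 · BBRBBBR · max L 15/8 · min R 31/16 gives 61/32
8 of 14 · BBRBBBRB · max L 61/32 · min R 31/16 gives 123/64
9 of 14 · BBRBBBRBB · max L 123/64 · min R 31/16 gives 247/128
10 of 14 · BBRBBBRBBB · max L 247/128 · min R 31/16 gives 495/256
11 of 14 · BBRBBBRBBBR · max L 247/128 · min R 495/256 gives 989/512
12 of 14 · BBRBBBRBBBRB · max L 989/512 · min R 495/256 gives 1979/1024
13 of 14 · BBRBBBRBBBRBB · max L 1979/1024 · min R 495/256 gives 3959/2048
14 of 14 · BBRBBBRBBBRBBR · max L 1979/1024 · min R 3959/2048 gives 7917/4096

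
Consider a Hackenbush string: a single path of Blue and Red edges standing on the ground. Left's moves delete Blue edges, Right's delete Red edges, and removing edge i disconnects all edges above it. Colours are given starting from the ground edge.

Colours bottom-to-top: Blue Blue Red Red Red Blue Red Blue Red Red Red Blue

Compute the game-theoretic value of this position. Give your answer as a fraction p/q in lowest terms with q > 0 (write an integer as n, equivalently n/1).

1187/1024

1 of 12 · B · max L 0 · min R +∞ so 1
2 of 12 · BB · max L 1 · min R +∞ so 2
3 of 12 · BBR · max L 1 · min R 2 so 3/2
4 of 12 · BBRR · max L 1 · min R 3/2 so 5/4
5 of 12 · BBRRR · max L 1 · min R 5/4 so 9/8
6 of 12 · BBRRRB · max L 9/8 · min R 5/4 so 19/16
7 of 12 · BBRRRBR · max L 9/8 · min R 19/16 so 37/32
8 of 12 · BBRRRBRB · max L 37/32 · min R 19/16 so 75/64
9 of 12 · BBRRRBRBR · max L 37/32 · min R 75/64 so 149/128
10 of 12 · BBRRRBRBRR · max L 37/32 · min R 149/128 so 297/256
11 of 12 · BBRRRBRBRRR · max L 37/32 · min R 297/256 so 593/512
12 of 12 · BBRRRBRBRRRB · max L 593/512 · min R 297/256 so 1187/1024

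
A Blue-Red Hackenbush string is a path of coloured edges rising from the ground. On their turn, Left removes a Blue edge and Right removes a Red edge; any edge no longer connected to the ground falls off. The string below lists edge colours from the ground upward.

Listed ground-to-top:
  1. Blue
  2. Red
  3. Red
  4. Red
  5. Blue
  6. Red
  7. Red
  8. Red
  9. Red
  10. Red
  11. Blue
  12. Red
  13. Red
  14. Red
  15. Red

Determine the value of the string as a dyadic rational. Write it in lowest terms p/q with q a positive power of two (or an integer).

2081/16384

val(B) = { 0 | ∅ } -> 1
val(BR) = { 0 | 1 } -> 1/2
val(BRR) = { 0 | 1/2 1 } -> 1/4
val(BRRR) = { 0 | 1/4 1/2 1 } -> 1/8
val(BRRRB) = { 0 1/8 | 1/4 1/2 1 } -> 3/16
val(BRRRBR) = { 0 1/8 | 3/16 1/4 1/2 1 } -> 5/32
val(BRRRBRR) = { 0 1/8 | 5/32 3/16 1/4 1/2 1 } -> 9/64
val(BRRRBRRR) = { 0 1/8 | 9/64 5/32 3/16 1/4 1/2 1 } -> 17/128
val(BRRRBRRRR) = { 0 1/8 | 17/128 9/64 5/32 3/16 1/4 1/2 1 } -> 33/256
val(BRRRBRRRRR) = { 0 1/8 | 33/256 17/128 9/64 5/32 3/16 1/4 1/2 1 } -> 65/512
val(BRRRBRRRRRB) = { 0 1/8 65/512 | 33/256 17/128 9/64 5/32 3/16 1/4 1/2 1 } -> 131/1024
val(BRRRBRRRRRBR) = { 0 1/8 65/512 | 131/1024 33/256 17/128 9/64 5/32 3/16 1/4 1/2 1 } -> 261/2048
val(BRRRBRRRRRBRR) = { 0 1/8 65/512 | 261/2048 131/1024 33/256 17/128 9/64 5/32 3/16 1/4 1/2 1 } -> 521/4096
val(BRRRBRRRRRBRRR) = { 0 1/8 65/512 | 521/4096 261/2048 131/1024 33/256 17/128 9/64 5/32 3/16 1/4 1/2 1 } -> 1041/8192
val(BRRRBRRRRRBRRRR) = { 0 1/8 65/512 | 1041/8192 521/4096 261/2048 131/1024 33/256 17/128 9/64 5/32 3/16 1/4 1/2 1 } -> 2081/16384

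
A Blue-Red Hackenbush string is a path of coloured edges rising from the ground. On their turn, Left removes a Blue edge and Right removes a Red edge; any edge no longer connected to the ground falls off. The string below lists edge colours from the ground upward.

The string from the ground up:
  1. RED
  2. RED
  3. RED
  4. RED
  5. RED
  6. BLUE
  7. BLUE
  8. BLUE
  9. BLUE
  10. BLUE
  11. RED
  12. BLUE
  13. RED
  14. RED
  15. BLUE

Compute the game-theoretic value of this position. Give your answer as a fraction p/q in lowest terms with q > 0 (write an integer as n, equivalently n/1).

R: Left {  }, Right { 0 } = simplest -1
RR: Left {  }, Right { -1,0 } = simplest -2
RRR: Left {  }, Right { -2,-1,0 } = simplest -3
RRRR: Left {  }, Right { -3,-2,-1,0 } = simplest -4
RRRRR: Left {  }, Right { -4,-3,-2,-1,0 } = simplest -5
RRRRRB: Left { -5 }, Right { -4,-3,-2,-1,0 } = simplest -9/2
RRRRRBB: Left { -5,-9/2 }, Right { -4,-3,-2,-1,0 } = simplest -17/4
RRRRRBBB: Left { -5,-9/2,-17/4 }, Right { -4,-3,-2,-1,0 } = simplest -33/8
RRRRRBBBB: Left { -5,-9/2,-17/4,-33/8 }, Right { -4,-3,-2,-1,0 } = simplest -65/16
RRRRRBBBBB: Left { -5,-9/2,-17/4,-33/8,-65/16 }, Right { -4,-3,-2,-1,0 } = simplest -129/32
RRRRRBBBBBR: Left { -5,-9/2,-17/4,-33/8,-65/16 }, Right { -129/32,-4,-3,-2,-1,0 } = simplest -259/64
RRRRRBBBBBRB: Left { -5,-9/2,-17/4,-33/8,-65/16,-259/64 }, Right { -129/32,-4,-3,-2,-1,0 } = simplest -517/128
RRRRRBBBBBRBR: Left { -5,-9/2,-17/4,-33/8,-65/16,-259/64 }, Right { -517/128,-129/32,-4,-3,-2,-1,0 } = simplest -1035/256
RRRRRBBBBBRBRR: Left { -5,-9/2,-17/4,-33/8,-65/16,-259/64 }, Right { -1035/256,-517/128,-129/32,-4,-3,-2,-1,0 } = simplest -2071/512
RRRRRBBBBBRBRRB: Left { -5,-9/2,-17/4,-33/8,-65/16,-259/64,-2071/512 }, Right { -1035/256,-517/128,-129/32,-4,-3,-2,-1,0 } = simplest -4141/1024

-4141/1024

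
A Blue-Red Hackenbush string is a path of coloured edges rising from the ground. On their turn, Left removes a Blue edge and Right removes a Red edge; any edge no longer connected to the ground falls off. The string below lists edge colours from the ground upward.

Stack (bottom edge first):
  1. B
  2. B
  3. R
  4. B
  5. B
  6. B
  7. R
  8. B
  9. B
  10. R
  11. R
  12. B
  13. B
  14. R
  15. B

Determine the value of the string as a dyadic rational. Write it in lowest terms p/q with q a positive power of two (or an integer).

1 of 15 · B · max L 0 · min R +∞ => 1
2 of 15 · BB · max L 1 · min R +∞ => 2
3 of 15 · BBR · max L 1 · min R 2 => 3/2
4 of 15 · BBRB · max L 3/2 · min R 2 => 7/4
5 of 15 · BBRBB · max L 7/4 · min R 2 => 15/8
6 of 15 · BBRBBB · max L 15/8 · min R 2 => 31/16
7 of 15 · BBRBBBR · max L 15/8 · min R 31/16 => 61/32
8 of 15 · BBRBBBRB · max L 61/32 · min R 31/16 => 123/64
9 of 15 · BBRBBBRBB · max L 123/64 · min R 31/16 => 247/128
10 of 15 · BBRBBBRBBR · max L 123/64 · min R 247/128 => 493/256
11 of 15 · BBRBBBRBBRR · max L 123/64 · min R 493/256 => 985/512
12 of 15 · BBRBBBRBBRRB · max L 985/512 · min R 493/256 => 1971/1024
13 of 15 · BBRBBBRBBRRBB · max L 1971/1024 · min R 493/256 => 3943/2048
14 of 15 · BBRBBBRBBRRBBR · max L 1971/1024 · min R 3943/2048 => 7885/4096
15 of 15 · BBRBBBRBBRRBBRB · max L 7885/4096 · min R 3943/2048 => 15771/8192

15771/8192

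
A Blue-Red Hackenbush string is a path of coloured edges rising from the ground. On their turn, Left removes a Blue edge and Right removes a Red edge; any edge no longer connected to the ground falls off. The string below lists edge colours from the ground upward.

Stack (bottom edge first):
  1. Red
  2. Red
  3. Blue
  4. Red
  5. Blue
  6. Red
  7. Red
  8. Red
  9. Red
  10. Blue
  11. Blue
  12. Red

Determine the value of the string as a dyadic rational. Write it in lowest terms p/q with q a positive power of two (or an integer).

edge 1 of 12 (Red): { · | 0 } so -1
edge 2 of 12 (Red): { · | -1; 0 } so -2
edge 3 of 12 (Blue): { -2 | -1; 0 } so -3/2
edge 4 of 12 (Red): { -2 | -3/2; -1; 0 } so -7/4
edge 5 of 12 (Blue): { -2; -7/4 | -3/2; -1; 0 } so -13/8
edge 6 of 12 (Red): { -2; -7/4 | -13/8; -3/2; -1; 0 } so -27/16
edge 7 of 12 (Red): { -2; -7/4 | -27/16; -13/8; -3/2; -1; 0 } so -55/32
edge 8 of 12 (Red): { -2; -7/4 | -55/32; -27/16; -13/8; -3/2; -1; 0 } so -111/64
edge 9 of 12 (Red): { -2; -7/4 | -111/64; -55/32; -27/16; -13/8; -3/2; -1; 0 } so -223/128
edge 10 of 12 (Blue): { -2; -7/4; -223/128 | -111/64; -55/32; -27/16; -13/8; -3/2; -1; 0 } so -445/256
edge 11 of 12 (Blue): { -2; -7/4; -223/128; -445/256 | -111/64; -55/32; -27/16; -13/8; -3/2; -1; 0 } so -889/512
edge 12 of 12 (Red): { -2; -7/4; -223/128; -445/256 | -889/512; -111/64; -55/32; -27/16; -13/8; -3/2; -1; 0 } so -1779/1024

-1779/1024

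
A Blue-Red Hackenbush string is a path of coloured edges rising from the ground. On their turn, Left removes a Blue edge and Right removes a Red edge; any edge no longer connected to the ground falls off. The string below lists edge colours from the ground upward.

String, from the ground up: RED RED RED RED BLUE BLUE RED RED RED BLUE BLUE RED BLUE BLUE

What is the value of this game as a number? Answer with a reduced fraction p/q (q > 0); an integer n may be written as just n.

G_1 [R]  L=[·]  R=[0]  gives -1
G_2 [RR]  L=[·]  R=[-1 0]  gives -2
G_3 [RRR]  L=[·]  R=[-2 -1 0]  gives -3
G_4 [RRRR]  L=[·]  R=[-3 -2 -1 0]  gives -4
G_5 [RRRRB]  L=[-4]  R=[-3 -2 -1 0]  gives -7/2
G_6 [RRRRBB]  L=[-4 -7/2]  R=[-3 -2 -1 0]  gives -13/4
G_7 [RRRRBBR]  L=[-4 -7/2]  R=[-13/4 -3 -2 -1 0]  gives -27/8
G_8 [RRRRBBRR]  L=[-4 -7/2]  R=[-27/8 -13/4 -3 -2 -1 0]  gives -55/16
G_9 [RRRRBBRRR]  L=[-4 -7/2]  R=[-55/16 -27/8 -13/4 -3 -2 -1 0]  gives -111/32
G_10 [RRRRBBRRRB]  L=[-4 -7/2 -111/32]  R=[-55/16 -27/8 -13/4 -3 -2 -1 0]  gives -221/64
G_11 [RRRRBBRRRBB]  L=[-4 -7/2 -111/32 -221/64]  R=[-55/16 -27/8 -13/4 -3 -2 -1 0]  gives -441/128
G_12 [RRRRBBRRRBBR]  L=[-4 -7/2 -111/32 -221/64]  R=[-441/128 -55/16 -27/8 -13/4 -3 -2 -1 0]  gives -883/256
G_13 [RRRRBBRRRBBRB]  L=[-4 -7/2 -111/32 -221/64 -883/256]  R=[-441/128 -55/16 -27/8 -13/4 -3 -2 -1 0]  gives -1765/512
G_14 [RRRRBBRRRBBRBB]  L=[-4 -7/2 -111/32 -221/64 -883/256 -1765/512]  R=[-441/128 -55/16 -27/8 -13/4 -3 -2 -1 0]  gives -3529/1024

-3529/1024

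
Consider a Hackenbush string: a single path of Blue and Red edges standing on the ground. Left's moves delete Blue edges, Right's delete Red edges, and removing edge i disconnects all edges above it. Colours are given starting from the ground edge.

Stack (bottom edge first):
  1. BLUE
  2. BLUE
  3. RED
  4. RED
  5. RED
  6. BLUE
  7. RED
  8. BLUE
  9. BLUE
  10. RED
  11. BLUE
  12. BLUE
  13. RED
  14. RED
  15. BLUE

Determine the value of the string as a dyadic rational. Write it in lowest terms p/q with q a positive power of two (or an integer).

Prefix values for BLUE BLUE RED RED RED BLUE RED BLUE BLUE RED BLUE BLUE RED RED BLUE via {L|R} + simplicity:
G_1 [B]  L=[0]  R=[—]  → 1
G_2 [BB]  L=[0; 1]  R=[—]  → 2
G_3 [BBR]  L=[0; 1]  R=[2]  → 3/2
G_4 [BBRR]  L=[0; 1]  R=[3/2; 2]  → 5/4
G_5 [BBRRR]  L=[0; 1]  R=[5/4; 3/2; 2]  → 9/8
G_6 [BBRRRB]  L=[0; 1; 9/8]  R=[5/4; 3/2; 2]  → 19/16
G_7 [BBRRRBR]  L=[0; 1; 9/8]  R=[19/16; 5/4; 3/2; 2]  → 37/32
G_8 [BBRRRBRB]  L=[0; 1; 9/8; 37/32]  R=[19/16; 5/4; 3/2; 2]  → 75/64
G_9 [BBRRRBRBB]  L=[0; 1; 9/8; 37/32; 75/64]  R=[19/16; 5/4; 3/2; 2]  → 151/128
G_10 [BBRRRBRBBR]  L=[0; 1; 9/8; 37/32; 75/64]  R=[151/128; 19/16; 5/4; 3/2; 2]  → 301/256
G_11 [BBRRRBRBBRB]  L=[0; 1; 9/8; 37/32; 75/64; 301/256]  R=[151/128; 19/16; 5/4; 3/2; 2]  → 603/512
G_12 [BBRRRBRBBRBB]  L=[0; 1; 9/8; 37/32; 75/64; 301/256; 603/512]  R=[151/128; 19/16; 5/4; 3/2; 2]  → 1207/1024
G_13 [BBRRRBRBBRBBR]  L=[0; 1; 9/8; 37/32; 75/64; 301/256; 603/512]  R=[1207/1024; 151/128; 19/16; 5/4; 3/2; 2]  → 2413/2048
G_14 [BBRRRBRBBRBBRR]  L=[0; 1; 9/8; 37/32; 75/64; 301/256; 603/512]  R=[2413/2048; 1207/1024; 151/128; 19/16; 5/4; 3/2; 2]  → 4825/4096
G_15 [BBRRRBRBBRBBRRB]  L=[0; 1; 9/8; 37/32; 75/64; 301/256; 603/512; 4825/4096]  R=[2413/2048; 1207/1024; 151/128; 19/16; 5/4; 3/2; 2]  → 9651/8192

9651/8192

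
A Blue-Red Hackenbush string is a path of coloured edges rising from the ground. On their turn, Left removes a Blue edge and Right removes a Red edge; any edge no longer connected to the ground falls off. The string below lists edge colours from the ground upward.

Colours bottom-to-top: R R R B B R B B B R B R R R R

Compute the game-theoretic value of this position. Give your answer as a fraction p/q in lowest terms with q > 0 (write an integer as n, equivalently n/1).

-9311/4096

Recurse on prefixes of the 15-edge string R R R B B R B B B R B R R R R:
edge 1 of 15 (R): { · | 0 } gives -1
edge 2 of 15 (R): { · | -1,0 } gives -2
edge 3 of 15 (R): { · | -2,-1,0 } gives -3
edge 4 of 15 (B): { -3 | -2,-1,0 } gives -5/2
edge 5 of 15 (B): { -3,-5/2 | -2,-1,0 } gives -9/4
edge 6 of 15 (R): { -3,-5/2 | -9/4,-2,-1,0 } gives -19/8
edge 7 of 15 (B): { -3,-5/2,-19/8 | -9/4,-2,-1,0 } gives -37/16
edge 8 of 15 (B): { -3,-5/2,-19/8,-37/16 | -9/4,-2,-1,0 } gives -73/32
edge 9 of 15 (B): { -3,-5/2,-19/8,-37/16,-73/32 | -9/4,-2,-1,0 } gives -145/64
edge 10 of 15 (R): { -3,-5/2,-19/8,-37/16,-73/32 | -145/64,-9/4,-2,-1,0 } gives -291/128
edge 11 of 15 (B): { -3,-5/2,-19/8,-37/16,-73/32,-291/128 | -145/64,-9/4,-2,-1,0 } gives -581/256
edge 12 of 15 (R): { -3,-5/2,-19/8,-37/16,-73/32,-291/128 | -581/256,-145/64,-9/4,-2,-1,0 } gives -1163/512
edge 13 of 15 (R): { -3,-5/2,-19/8,-37/16,-73/32,-291/128 | -1163/512,-581/256,-145/64,-9/4,-2,-1,0 } gives -2327/1024
edge 14 of 15 (R): { -3,-5/2,-19/8,-37/16,-73/32,-291/128 | -2327/1024,-1163/512,-581/256,-145/64,-9/4,-2,-1,0 } gives -4655/2048
edge 15 of 15 (R): { -3,-5/2,-19/8,-37/16,-73/32,-291/128 | -4655/2048,-2327/1024,-1163/512,-581/256,-145/64,-9/4,-2,-1,0 } gives -9311/4096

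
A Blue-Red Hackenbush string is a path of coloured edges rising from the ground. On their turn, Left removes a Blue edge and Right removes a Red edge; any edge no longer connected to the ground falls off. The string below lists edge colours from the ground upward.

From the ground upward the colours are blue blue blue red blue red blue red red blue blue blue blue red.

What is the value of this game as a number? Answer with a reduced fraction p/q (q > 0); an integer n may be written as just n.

val_1 [b]  L=[0]  R=[]  = 1
val_2 [bb]  L=[0, 1]  R=[]  = 2
val_3 [bbb]  L=[0, 1, 2]  R=[]  = 3
val_4 [bbbr]  L=[0, 1, 2]  R=[3]  = 5/2
val_5 [bbbrb]  L=[0, 1, 2, 5/2]  R=[3]  = 11/4
val_6 [bbbrbr]  L=[0, 1, 2, 5/2]  R=[11/4, 3]  = 21/8
val_7 [bbbrbrb]  L=[0, 1, 2, 5/2, 21/8]  R=[11/4, 3]  = 43/16
val_8 [bbbrbrbr]  L=[0, 1, 2, 5/2, 21/8]  R=[43/16, 11/4, 3]  = 85/32
val_9 [bbbrbrbrr]  L=[0, 1, 2, 5/2, 21/8]  R=[85/32, 43/16, 11/4, 3]  = 169/64
val_10 [bbbrbrbrrb]  L=[0, 1, 2, 5/2, 21/8, 169/64]  R=[85/32, 43/16, 11/4, 3]  = 339/128
val_11 [bbbrbrbrrbb]  L=[0, 1, 2, 5/2, 21/8, 169/64, 339/128]  R=[85/32, 43/16, 11/4, 3]  = 679/256
val_12 [bbbrbrbrrbbb]  L=[0, 1, 2, 5/2, 21/8, 169/64, 339/128, 679/256]  R=[85/32, 43/16, 11/4, 3]  = 1359/512
val_13 [bbbrbrbrrbbbb]  L=[0, 1, 2, 5/2, 21/8, 169/64, 339/128, 679/256, 1359/512]  R=[85/32, 43/16, 11/4, 3]  = 2719/1024
val_14 [bbbrbrbrrbbbbr]  L=[0, 1, 2, 5/2, 21/8, 169/64, 339/128, 679/256, 1359/512]  R=[2719/1024, 85/32, 43/16, 11/4, 3]  = 5437/2048

5437/2048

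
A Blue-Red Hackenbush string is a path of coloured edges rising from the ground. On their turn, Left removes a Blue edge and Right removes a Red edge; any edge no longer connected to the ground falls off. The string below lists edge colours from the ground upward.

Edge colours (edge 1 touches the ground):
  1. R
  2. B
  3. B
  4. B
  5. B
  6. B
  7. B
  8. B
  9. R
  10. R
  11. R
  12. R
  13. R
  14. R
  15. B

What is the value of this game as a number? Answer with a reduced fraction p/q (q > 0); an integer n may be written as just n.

-253/16384

Prefix values for R B B B B B B B R R R R R R B via {L|R} + simplicity:
edge 1 of 15 (R): {  | 0 } gives -1
edge 2 of 15 (B): { -1 | 0 } gives -1/2
edge 3 of 15 (B): { -1 -1/2 | 0 } gives -1/4
edge 4 of 15 (B): { -1 -1/2 -1/4 | 0 } gives -1/8
edge 5 of 15 (B): { -1 -1/2 -1/4 -1/8 | 0 } gives -1/16
edge 6 of 15 (B): { -1 -1/2 -1/4 -1/8 -1/16 | 0 } gives -1/32
edge 7 of 15 (B): { -1 -1/2 -1/4 -1/8 -1/16 -1/32 | 0 } gives -1/64
edge 8 of 15 (B): { -1 -1/2 -1/4 -1/8 -1/16 -1/32 -1/64 | 0 } gives -1/128
edge 9 of 15 (R): { -1 -1/2 -1/4 -1/8 -1/16 -1/32 -1/64 | -1/128 0 } gives -3/256
edge 10 of 15 (R): { -1 -1/2 -1/4 -1/8 -1/16 -1/32 -1/64 | -3/256 -1/128 0 } gives -7/512
edge 11 of 15 (R): { -1 -1/2 -1/4 -1/8 -1/16 -1/32 -1/64 | -7/512 -3/256 -1/128 0 } gives -15/1024
edge 12 of 15 (R): { -1 -1/2 -1/4 -1/8 -1/16 -1/32 -1/64 | -15/1024 -7/512 -3/256 -1/128 0 } gives -31/2048
edge 13 of 15 (R): { -1 -1/2 -1/4 -1/8 -1/16 -1/32 -1/64 | -31/2048 -15/1024 -7/512 -3/256 -1/128 0 } gives -63/4096
edge 14 of 15 (R): { -1 -1/2 -1/4 -1/8 -1/16 -1/32 -1/64 | -63/4096 -31/2048 -15/1024 -7/512 -3/256 -1/128 0 } gives -127/8192
edge 15 of 15 (B): { -1 -1/2 -1/4 -1/8 -1/16 -1/32 -1/64 -127/8192 | -63/4096 -31/2048 -15/1024 -7/512 -3/256 -1/128 0 } gives -253/16384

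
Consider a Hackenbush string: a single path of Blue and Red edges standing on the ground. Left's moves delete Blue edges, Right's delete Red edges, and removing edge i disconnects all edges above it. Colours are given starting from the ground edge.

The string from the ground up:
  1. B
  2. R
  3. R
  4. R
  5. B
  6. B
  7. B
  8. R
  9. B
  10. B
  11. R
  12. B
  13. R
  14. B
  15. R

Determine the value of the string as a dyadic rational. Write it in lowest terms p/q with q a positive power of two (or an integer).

3797/16384

edge 1 of 15 (B): { 0 | ∅ } → 1
edge 2 of 15 (R): { 0 | 1 } → 1/2
edge 3 of 15 (R): { 0 | 1/2 1 } → 1/4
edge 4 of 15 (R): { 0 | 1/4 1/2 1 } → 1/8
edge 5 of 15 (B): { 0 1/8 | 1/4 1/2 1 } → 3/16
edge 6 of 15 (B): { 0 1/8 3/16 | 1/4 1/2 1 } → 7/32
edge 7 of 15 (B): { 0 1/8 3/16 7/32 | 1/4 1/2 1 } → 15/64
edge 8 of 15 (R): { 0 1/8 3/16 7/32 | 15/64 1/4 1/2 1 } → 29/128
edge 9 of 15 (B): { 0 1/8 3/16 7/32 29/128 | 15/64 1/4 1/2 1 } → 59/256
edge 10 of 15 (B): { 0 1/8 3/16 7/32 29/128 59/256 | 15/64 1/4 1/2 1 } → 119/512
edge 11 of 15 (R): { 0 1/8 3/16 7/32 29/128 59/256 | 119/512 15/64 1/4 1/2 1 } → 237/1024
edge 12 of 15 (B): { 0 1/8 3/16 7/32 29/128 59/256 237/1024 | 119/512 15/64 1/4 1/2 1 } → 475/2048
edge 13 of 15 (R): { 0 1/8 3/16 7/32 29/128 59/256 237/1024 | 475/2048 119/512 15/64 1/4 1/2 1 } → 949/4096
edge 14 of 15 (B): { 0 1/8 3/16 7/32 29/128 59/256 237/1024 949/4096 | 475/2048 119/512 15/64 1/4 1/2 1 } → 1899/8192
edge 15 of 15 (R): { 0 1/8 3/16 7/32 29/128 59/256 237/1024 949/4096 | 1899/8192 475/2048 119/512 15/64 1/4 1/2 1 } → 3797/16384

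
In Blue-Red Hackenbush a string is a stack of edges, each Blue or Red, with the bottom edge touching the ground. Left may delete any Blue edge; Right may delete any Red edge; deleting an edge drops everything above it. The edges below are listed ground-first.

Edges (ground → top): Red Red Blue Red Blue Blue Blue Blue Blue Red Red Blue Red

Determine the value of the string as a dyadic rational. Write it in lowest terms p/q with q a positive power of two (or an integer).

-3099/2048

edge 1 of 13 (Red): { — | 0 } → -1
edge 2 of 13 (Red): { — | -1, 0 } → -2
edge 3 of 13 (Blue): { -2 | -1, 0 } → -3/2
edge 4 of 13 (Red): { -2 | -3/2, -1, 0 } → -7/4
edge 5 of 13 (Blue): { -2, -7/4 | -3/2, -1, 0 } → -13/8
edge 6 of 13 (Blue): { -2, -7/4, -13/8 | -3/2, -1, 0 } → -25/16
edge 7 of 13 (Blue): { -2, -7/4, -13/8, -25/16 | -3/2, -1, 0 } → -49/32
edge 8 of 13 (Blue): { -2, -7/4, -13/8, -25/16, -49/32 | -3/2, -1, 0 } → -97/64
edge 9 of 13 (Blue): { -2, -7/4, -13/8, -25/16, -49/32, -97/64 | -3/2, -1, 0 } → -193/128
edge 10 of 13 (Red): { -2, -7/4, -13/8, -25/16, -49/32, -97/64 | -193/128, -3/2, -1, 0 } → -387/256
edge 11 of 13 (Red): { -2, -7/4, -13/8, -25/16, -49/32, -97/64 | -387/256, -193/128, -3/2, -1, 0 } → -775/512
edge 12 of 13 (Blue): { -2, -7/4, -13/8, -25/16, -49/32, -97/64, -775/512 | -387/256, -193/128, -3/2, -1, 0 } → -1549/1024
edge 13 of 13 (Red): { -2, -7/4, -13/8, -25/16, -49/32, -97/64, -775/512 | -1549/1024, -387/256, -193/128, -3/2, -1, 0 } → -3099/2048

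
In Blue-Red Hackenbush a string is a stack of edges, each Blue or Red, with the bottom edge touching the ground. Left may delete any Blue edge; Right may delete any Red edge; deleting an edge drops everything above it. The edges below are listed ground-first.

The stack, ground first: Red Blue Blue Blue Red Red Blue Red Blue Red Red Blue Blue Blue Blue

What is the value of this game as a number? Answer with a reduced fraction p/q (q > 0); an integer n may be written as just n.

-3425/16384

g_1 [R]  L=[∅]  R=[0]  -> -1
g_2 [RB]  L=[-1]  R=[0]  -> -1/2
g_3 [RBB]  L=[-1, -1/2]  R=[0]  -> -1/4
g_4 [RBBB]  L=[-1, -1/2, -1/4]  R=[0]  -> -1/8
g_5 [RBBBR]  L=[-1, -1/2, -1/4]  R=[-1/8, 0]  -> -3/16
g_6 [RBBBRR]  L=[-1, -1/2, -1/4]  R=[-3/16, -1/8, 0]  -> -7/32
g_7 [RBBBRRB]  L=[-1, -1/2, -1/4, -7/32]  R=[-3/16, -1/8, 0]  -> -13/64
g_8 [RBBBRRBR]  L=[-1, -1/2, -1/4, -7/32]  R=[-13/64, -3/16, -1/8, 0]  -> -27/128
g_9 [RBBBRRBRB]  L=[-1, -1/2, -1/4, -7/32, -27/128]  R=[-13/64, -3/16, -1/8, 0]  -> -53/256
g_10 [RBBBRRBRBR]  L=[-1, -1/2, -1/4, -7/32, -27/128]  R=[-53/256, -13/64, -3/16, -1/8, 0]  -> -107/512
g_11 [RBBBRRBRBRR]  L=[-1, -1/2, -1/4, -7/32, -27/128]  R=[-107/512, -53/256, -13/64, -3/16, -1/8, 0]  -> -215/1024
g_12 [RBBBRRBRBRRB]  L=[-1, -1/2, -1/4, -7/32, -27/128, -215/1024]  R=[-107/512, -53/256, -13/64, -3/16, -1/8, 0]  -> -429/2048
g_13 [RBBBRRBRBRRBB]  L=[-1, -1/2, -1/4, -7/32, -27/128, -215/1024, -429/2048]  R=[-107/512, -53/256, -13/64, -3/16, -1/8, 0]  -> -857/4096
g_14 [RBBBRRBRBRRBBB]  L=[-1, -1/2, -1/4, -7/32, -27/128, -215/1024, -429/2048, -857/4096]  R=[-107/512, -53/256, -13/64, -3/16, -1/8, 0]  -> -1713/8192
g_15 [RBBBRRBRBRRBBBB]  L=[-1, -1/2, -1/4, -7/32, -27/128, -215/1024, -429/2048, -857/4096, -1713/8192]  R=[-107/512, -53/256, -13/64, -3/16, -1/8, 0]  -> -3425/16384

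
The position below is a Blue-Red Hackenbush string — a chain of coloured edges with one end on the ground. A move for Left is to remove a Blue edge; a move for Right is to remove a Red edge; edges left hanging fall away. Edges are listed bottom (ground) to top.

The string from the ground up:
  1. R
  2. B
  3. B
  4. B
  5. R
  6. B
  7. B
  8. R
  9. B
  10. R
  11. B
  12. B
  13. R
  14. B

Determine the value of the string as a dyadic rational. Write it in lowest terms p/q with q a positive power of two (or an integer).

-1189/8192

g_1 [R]  L=[none]  R=[0]  = -1
g_2 [RB]  L=[-1]  R=[0]  = -1/2
g_3 [RBB]  L=[-1,-1/2]  R=[0]  = -1/4
g_4 [RBBB]  L=[-1,-1/2,-1/4]  R=[0]  = -1/8
g_5 [RBBBR]  L=[-1,-1/2,-1/4]  R=[-1/8,0]  = -3/16
g_6 [RBBBRB]  L=[-1,-1/2,-1/4,-3/16]  R=[-1/8,0]  = -5/32
g_7 [RBBBRBB]  L=[-1,-1/2,-1/4,-3/16,-5/32]  R=[-1/8,0]  = -9/64
g_8 [RBBBRBBR]  L=[-1,-1/2,-1/4,-3/16,-5/32]  R=[-9/64,-1/8,0]  = -19/128
g_9 [RBBBRBBRB]  L=[-1,-1/2,-1/4,-3/16,-5/32,-19/128]  R=[-9/64,-1/8,0]  = -37/256
g_10 [RBBBRBBRBR]  L=[-1,-1/2,-1/4,-3/16,-5/32,-19/128]  R=[-37/256,-9/64,-1/8,0]  = -75/512
g_11 [RBBBRBBRBRB]  L=[-1,-1/2,-1/4,-3/16,-5/32,-19/128,-75/512]  R=[-37/256,-9/64,-1/8,0]  = -149/1024
g_12 [RBBBRBBRBRBB]  L=[-1,-1/2,-1/4,-3/16,-5/32,-19/128,-75/512,-149/1024]  R=[-37/256,-9/64,-1/8,0]  = -297/2048
g_13 [RBBBRBBRBRBBR]  L=[-1,-1/2,-1/4,-3/16,-5/32,-19/128,-75/512,-149/1024]  R=[-297/2048,-37/256,-9/64,-1/8,0]  = -595/4096
g_14 [RBBBRBBRBRBBRB]  L=[-1,-1/2,-1/4,-3/16,-5/32,-19/128,-75/512,-149/1024,-595/4096]  R=[-297/2048,-37/256,-9/64,-1/8,0]  = -1189/8192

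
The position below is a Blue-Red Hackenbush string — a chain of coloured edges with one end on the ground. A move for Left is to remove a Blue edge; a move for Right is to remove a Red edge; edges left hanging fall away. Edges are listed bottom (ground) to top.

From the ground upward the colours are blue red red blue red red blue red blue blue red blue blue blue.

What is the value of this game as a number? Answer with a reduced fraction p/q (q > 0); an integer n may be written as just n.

edge 1 of 14 (blue): { 0 |  } so 1
edge 2 of 14 (red): { 0 | 1 } so 1/2
edge 3 of 14 (red): { 0 | 1/2, 1 } so 1/4
edge 4 of 14 (blue): { 0, 1/4 | 1/2, 1 } so 3/8
edge 5 of 14 (red): { 0, 1/4 | 3/8, 1/2, 1 } so 5/16
edge 6 of 14 (red): { 0, 1/4 | 5/16, 3/8, 1/2, 1 } so 9/32
edge 7 of 14 (blue): { 0, 1/4, 9/32 | 5/16, 3/8, 1/2, 1 } so 19/64
edge 8 of 14 (red): { 0, 1/4, 9/32 | 19/64, 5/16, 3/8, 1/2, 1 } so 37/128
edge 9 of 14 (blue): { 0, 1/4, 9/32, 37/128 | 19/64, 5/16, 3/8, 1/2, 1 } so 75/256
edge 10 of 14 (blue): { 0, 1/4, 9/32, 37/128, 75/256 | 19/64, 5/16, 3/8, 1/2, 1 } so 151/512
edge 11 of 14 (red): { 0, 1/4, 9/32, 37/128, 75/256 | 151/512, 19/64, 5/16, 3/8, 1/2, 1 } so 301/1024
edge 12 of 14 (blue): { 0, 1/4, 9/32, 37/128, 75/256, 301/1024 | 151/512, 19/64, 5/16, 3/8, 1/2, 1 } so 603/2048
edge 13 of 14 (blue): { 0, 1/4, 9/32, 37/128, 75/256, 301/1024, 603/2048 | 151/512, 19/64, 5/16, 3/8, 1/2, 1 } so 1207/4096
edge 14 of 14 (blue): { 0, 1/4, 9/32, 37/128, 75/256, 301/1024, 603/2048, 1207/4096 | 151/512, 19/64, 5/16, 3/8, 1/2, 1 } so 2415/8192

2415/8192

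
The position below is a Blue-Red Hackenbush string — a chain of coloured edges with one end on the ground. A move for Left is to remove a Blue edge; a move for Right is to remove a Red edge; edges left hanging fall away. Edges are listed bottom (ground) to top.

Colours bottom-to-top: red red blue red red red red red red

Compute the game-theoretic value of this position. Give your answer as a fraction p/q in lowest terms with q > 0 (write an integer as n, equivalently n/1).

-255/128

Build value(s[:k]) for k = 1..9, string s = red red blue red red red red red red.
value_1 [r]  L=[none]  R=[0]  — -1
value_2 [rr]  L=[none]  R=[-1,0]  — -2
value_3 [rrb]  L=[-2]  R=[-1,0]  — -3/2
value_4 [rrbr]  L=[-2]  R=[-3/2,-1,0]  — -7/4
value_5 [rrbrr]  L=[-2]  R=[-7/4,-3/2,-1,0]  — -15/8
value_6 [rrbrrr]  L=[-2]  R=[-15/8,-7/4,-3/2,-1,0]  — -31/16
value_7 [rrbrrrr]  L=[-2]  R=[-31/16,-15/8,-7/4,-3/2,-1,0]  — -63/32
value_8 [rrbrrrrr]  L=[-2]  R=[-63/32,-31/16,-15/8,-7/4,-3/2,-1,0]  — -127/64
value_9 [rrbrrrrrr]  L=[-2]  R=[-127/64,-63/32,-31/16,-15/8,-7/4,-3/2,-1,0]  — -255/128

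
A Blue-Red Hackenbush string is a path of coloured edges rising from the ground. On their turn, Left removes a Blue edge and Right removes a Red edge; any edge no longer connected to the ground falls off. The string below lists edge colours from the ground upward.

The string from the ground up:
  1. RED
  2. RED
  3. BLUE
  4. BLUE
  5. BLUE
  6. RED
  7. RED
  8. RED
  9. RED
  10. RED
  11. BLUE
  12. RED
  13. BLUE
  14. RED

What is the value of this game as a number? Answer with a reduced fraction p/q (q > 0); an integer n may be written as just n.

Recurse on prefixes of the 14-edge string RED RED BLUE BLUE BLUE RED RED RED RED RED BLUE RED BLUE RED:
R: Left { — }, Right { 0 } gives simplest -1
RR: Left { — }, Right { -1 0 } gives simplest -2
RRB: Left { -2 }, Right { -1 0 } gives simplest -3/2
RRBB: Left { -2 -3/2 }, Right { -1 0 } gives simplest -5/4
RRBBB: Left { -2 -3/2 -5/4 }, Right { -1 0 } gives simplest -9/8
RRBBBR: Left { -2 -3/2 -5/4 }, Right { -9/8 -1 0 } gives simplest -19/16
RRBBBRR: Left { -2 -3/2 -5/4 }, Right { -19/16 -9/8 -1 0 } gives simplest -39/32
RRBBBRRR: Left { -2 -3/2 -5/4 }, Right { -39/32 -19/16 -9/8 -1 0 } gives simplest -79/64
RRBBBRRRR: Left { -2 -3/2 -5/4 }, Right { -79/64 -39/32 -19/16 -9/8 -1 0 } gives simplest -159/128
RRBBBRRRRR: Left { -2 -3/2 -5/4 }, Right { -159/128 -79/64 -39/32 -19/16 -9/8 -1 0 } gives simplest -319/256
RRBBBRRRRRB: Left { -2 -3/2 -5/4 -319/256 }, Right { -159/128 -79/64 -39/32 -19/16 -9/8 -1 0 } gives simplest -637/512
RRBBBRRRRRBR: Left { -2 -3/2 -5/4 -319/256 }, Right { -637/512 -159/128 -79/64 -39/32 -19/16 -9/8 -1 0 } gives simplest -1275/1024
RRBBBRRRRRBRB: Left { -2 -3/2 -5/4 -319/256 -1275/1024 }, Right { -637/512 -159/128 -79/64 -39/32 -19/16 -9/8 -1 0 } gives simplest -2549/2048
RRBBBRRRRRBRBR: Left { -2 -3/2 -5/4 -319/256 -1275/1024 }, Right { -2549/2048 -637/512 -159/128 -79/64 -39/32 -19/16 -9/8 -1 0 } gives simplest -5099/4096

-5099/4096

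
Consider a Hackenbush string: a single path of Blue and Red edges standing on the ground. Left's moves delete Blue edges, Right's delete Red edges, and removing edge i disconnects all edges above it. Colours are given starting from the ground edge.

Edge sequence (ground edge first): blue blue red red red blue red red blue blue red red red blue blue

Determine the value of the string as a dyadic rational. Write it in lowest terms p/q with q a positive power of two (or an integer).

value(b) = { 0 | (no moves) } ⇒ 1
value(bb) = { 0,1 | (no moves) } ⇒ 2
value(bbr) = { 0,1 | 2 } ⇒ 3/2
value(bbrr) = { 0,1 | 3/2,2 } ⇒ 5/4
value(bbrrr) = { 0,1 | 5/4,3/2,2 } ⇒ 9/8
value(bbrrrb) = { 0,1,9/8 | 5/4,3/2,2 } ⇒ 19/16
value(bbrrrbr) = { 0,1,9/8 | 19/16,5/4,3/2,2 } ⇒ 37/32
value(bbrrrbrr) = { 0,1,9/8 | 37/32,19/16,5/4,3/2,2 } ⇒ 73/64
value(bbrrrbrrb) = { 0,1,9/8,73/64 | 37/32,19/16,5/4,3/2,2 } ⇒ 147/128
value(bbrrrbrrbb) = { 0,1,9/8,73/64,147/128 | 37/32,19/16,5/4,3/2,2 } ⇒ 295/256
value(bbrrrbrrbbr) = { 0,1,9/8,73/64,147/128 | 295/256,37/32,19/16,5/4,3/2,2 } ⇒ 589/512
value(bbrrrbrrbbrr) = { 0,1,9/8,73/64,147/128 | 589/512,295/256,37/32,19/16,5/4,3/2,2 } ⇒ 1177/1024
value(bbrrrbrrbbrrr) = { 0,1,9/8,73/64,147/128 | 1177/1024,589/512,295/256,37/32,19/16,5/4,3/2,2 } ⇒ 2353/2048
value(bbrrrbrrbbrrrb) = { 0,1,9/8,73/64,147/128,2353/2048 | 1177/1024,589/512,295/256,37/32,19/16,5/4,3/2,2 } ⇒ 4707/4096
value(bbrrrbrrbbrrrbb) = { 0,1,9/8,73/64,147/128,2353/2048,4707/4096 | 1177/1024,589/512,295/256,37/32,19/16,5/4,3/2,2 } ⇒ 9415/8192

9415/8192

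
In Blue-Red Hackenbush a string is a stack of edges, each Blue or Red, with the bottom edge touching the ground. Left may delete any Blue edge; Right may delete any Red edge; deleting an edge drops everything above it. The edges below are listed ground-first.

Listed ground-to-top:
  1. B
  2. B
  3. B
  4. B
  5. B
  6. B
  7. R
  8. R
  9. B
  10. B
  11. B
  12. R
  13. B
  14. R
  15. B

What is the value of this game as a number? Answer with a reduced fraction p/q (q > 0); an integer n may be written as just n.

2795/512

value(B) = { 0 | — } -> 1
value(BB) = { 0,1 | — } -> 2
value(BBB) = { 0,1,2 | — } -> 3
value(BBBB) = { 0,1,2,3 | — } -> 4
value(BBBBB) = { 0,1,2,3,4 | — } -> 5
value(BBBBBB) = { 0,1,2,3,4,5 | — } -> 6
value(BBBBBBR) = { 0,1,2,3,4,5 | 6 } -> 11/2
value(BBBBBBRR) = { 0,1,2,3,4,5 | 11/2,6 } -> 21/4
value(BBBBBBRRB) = { 0,1,2,3,4,5,21/4 | 11/2,6 } -> 43/8
value(BBBBBBRRBB) = { 0,1,2,3,4,5,21/4,43/8 | 11/2,6 } -> 87/16
value(BBBBBBRRBBB) = { 0,1,2,3,4,5,21/4,43/8,87/16 | 11/2,6 } -> 175/32
value(BBBBBBRRBBBR) = { 0,1,2,3,4,5,21/4,43/8,87/16 | 175/32,11/2,6 } -> 349/64
value(BBBBBBRRBBBRB) = { 0,1,2,3,4,5,21/4,43/8,87/16,349/64 | 175/32,11/2,6 } -> 699/128
value(BBBBBBRRBBBRBR) = { 0,1,2,3,4,5,21/4,43/8,87/16,349/64 | 699/128,175/32,11/2,6 } -> 1397/256
value(BBBBBBRRBBBRBRB) = { 0,1,2,3,4,5,21/4,43/8,87/16,349/64,1397/256 | 699/128,175/32,11/2,6 } -> 2795/512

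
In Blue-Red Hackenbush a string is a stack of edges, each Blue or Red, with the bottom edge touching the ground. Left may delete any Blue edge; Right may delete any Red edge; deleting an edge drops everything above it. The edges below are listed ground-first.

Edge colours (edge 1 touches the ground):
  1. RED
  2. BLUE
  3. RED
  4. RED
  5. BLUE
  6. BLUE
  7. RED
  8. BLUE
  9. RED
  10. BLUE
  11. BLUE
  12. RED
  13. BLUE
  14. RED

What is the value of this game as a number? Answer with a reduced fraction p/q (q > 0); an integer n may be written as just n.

-6475/8192

Recurse on prefixes of the 14-edge string RED BLUE RED RED BLUE BLUE RED BLUE RED BLUE BLUE RED BLUE RED:
val_1 [R]  L=[(no moves)]  R=[0]  ⇒ -1
val_2 [RB]  L=[-1]  R=[0]  ⇒ -1/2
val_3 [RBR]  L=[-1]  R=[-1/2, 0]  ⇒ -3/4
val_4 [RBRR]  L=[-1]  R=[-3/4, -1/2, 0]  ⇒ -7/8
val_5 [RBRRB]  L=[-1, -7/8]  R=[-3/4, -1/2, 0]  ⇒ -13/16
val_6 [RBRRBB]  L=[-1, -7/8, -13/16]  R=[-3/4, -1/2, 0]  ⇒ -25/32
val_7 [RBRRBBR]  L=[-1, -7/8, -13/16]  R=[-25/32, -3/4, -1/2, 0]  ⇒ -51/64
val_8 [RBRRBBRB]  L=[-1, -7/8, -13/16, -51/64]  R=[-25/32, -3/4, -1/2, 0]  ⇒ -101/128
val_9 [RBRRBBRBR]  L=[-1, -7/8, -13/16, -51/64]  R=[-101/128, -25/32, -3/4, -1/2, 0]  ⇒ -203/256
val_10 [RBRRBBRBRB]  L=[-1, -7/8, -13/16, -51/64, -203/256]  R=[-101/128, -25/32, -3/4, -1/2, 0]  ⇒ -405/512
val_11 [RBRRBBRBRBB]  L=[-1, -7/8, -13/16, -51/64, -203/256, -405/512]  R=[-101/128, -25/32, -3/4, -1/2, 0]  ⇒ -809/1024
val_12 [RBRRBBRBRBBR]  L=[-1, -7/8, -13/16, -51/64, -203/256, -405/512]  R=[-809/1024, -101/128, -25/32, -3/4, -1/2, 0]  ⇒ -1619/2048
val_13 [RBRRBBRBRBBRB]  L=[-1, -7/8, -13/16, -51/64, -203/256, -405/512, -1619/2048]  R=[-809/1024, -101/128, -25/32, -3/4, -1/2, 0]  ⇒ -3237/4096
val_14 [RBRRBBRBRBBRBR]  L=[-1, -7/8, -13/16, -51/64, -203/256, -405/512, -1619/2048]  R=[-3237/4096, -809/1024, -101/128, -25/32, -3/4, -1/2, 0]  ⇒ -6475/8192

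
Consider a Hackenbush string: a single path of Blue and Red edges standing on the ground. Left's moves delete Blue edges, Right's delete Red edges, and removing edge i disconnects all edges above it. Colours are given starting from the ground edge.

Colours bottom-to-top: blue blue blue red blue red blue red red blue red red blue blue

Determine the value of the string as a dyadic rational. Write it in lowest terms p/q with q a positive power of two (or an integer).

5415/2048

b: Left { 0 }, Right { none } -> simplest 1
bb: Left { 0 1 }, Right { none } -> simplest 2
bbb: Left { 0 1 2 }, Right { none } -> simplest 3
bbbr: Left { 0 1 2 }, Right { 3 } -> simplest 5/2
bbbrb: Left { 0 1 2 5/2 }, Right { 3 } -> simplest 11/4
bbbrbr: Left { 0 1 2 5/2 }, Right { 11/4 3 } -> simplest 21/8
bbbrbrb: Left { 0 1 2 5/2 21/8 }, Right { 11/4 3 } -> simplest 43/16
bbbrbrbr: Left { 0 1 2 5/2 21/8 }, Right { 43/16 11/4 3 } -> simplest 85/32
bbbrbrbrr: Left { 0 1 2 5/2 21/8 }, Right { 85/32 43/16 11/4 3 } -> simplest 169/64
bbbrbrbrrb: Left { 0 1 2 5/2 21/8 169/64 }, Right { 85/32 43/16 11/4 3 } -> simplest 339/128
bbbrbrbrrbr: Left { 0 1 2 5/2 21/8 169/64 }, Right { 339/128 85/32 43/16 11/4 3 } -> simplest 677/256
bbbrbrbrrbrr: Left { 0 1 2 5/2 21/8 169/64 }, Right { 677/256 339/128 85/32 43/16 11/4 3 } -> simplest 1353/512
bbbrbrbrrbrrb: Left { 0 1 2 5/2 21/8 169/64 1353/512 }, Right { 677/256 339/128 85/32 43/16 11/4 3 } -> simplest 2707/1024
bbbrbrbrrbrrbb: Left { 0 1 2 5/2 21/8 169/64 1353/512 2707/1024 }, Right { 677/256 339/128 85/32 43/16 11/4 3 } -> simplest 5415/2048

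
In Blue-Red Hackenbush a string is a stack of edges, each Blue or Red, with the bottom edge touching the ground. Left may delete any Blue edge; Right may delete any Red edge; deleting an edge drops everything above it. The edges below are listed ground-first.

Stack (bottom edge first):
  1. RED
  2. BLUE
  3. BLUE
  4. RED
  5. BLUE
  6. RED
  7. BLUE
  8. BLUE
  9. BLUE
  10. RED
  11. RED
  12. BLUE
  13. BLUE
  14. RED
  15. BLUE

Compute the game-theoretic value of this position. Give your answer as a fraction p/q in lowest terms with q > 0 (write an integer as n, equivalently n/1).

R: Left { (no moves) }, Right { 0 } gives simplest -1
RB: Left { -1 }, Right { 0 } gives simplest -1/2
RBB: Left { -1 -1/2 }, Right { 0 } gives simplest -1/4
RBBR: Left { -1 -1/2 }, Right { -1/4 0 } gives simplest -3/8
RBBRB: Left { -1 -1/2 -3/8 }, Right { -1/4 0 } gives simplest -5/16
RBBRBR: Left { -1 -1/2 -3/8 }, Right { -5/16 -1/4 0 } gives simplest -11/32
RBBRBRB: Left { -1 -1/2 -3/8 -11/32 }, Right { -5/16 -1/4 0 } gives simplest -21/64
RBBRBRBB: Left { -1 -1/2 -3/8 -11/32 -21/64 }, Right { -5/16 -1/4 0 } gives simplest -41/128
RBBRBRBBB: Left { -1 -1/2 -3/8 -11/32 -21/64 -41/128 }, Right { -5/16 -1/4 0 } gives simplest -81/256
RBBRBRBBBR: Left { -1 -1/2 -3/8 -11/32 -21/64 -41/128 }, Right { -81/256 -5/16 -1/4 0 } gives simplest -163/512
RBBRBRBBBRR: Left { -1 -1/2 -3/8 -11/32 -21/64 -41/128 }, Right { -163/512 -81/256 -5/16 -1/4 0 } gives simplest -327/1024
RBBRBRBBBRRB: Left { -1 -1/2 -3/8 -11/32 -21/64 -41/128 -327/1024 }, Right { -163/512 -81/256 -5/16 -1/4 0 } gives simplest -653/2048
RBBRBRBBBRRBB: Left { -1 -1/2 -3/8 -11/32 -21/64 -41/128 -327/1024 -653/2048 }, Right { -163/512 -81/256 -5/16 -1/4 0 } gives simplest -1305/4096
RBBRBRBBBRRBBR: Left { -1 -1/2 -3/8 -11/32 -21/64 -41/128 -327/1024 -653/2048 }, Right { -1305/4096 -163/512 -81/256 -5/16 -1/4 0 } gives simplest -2611/8192
RBBRBRBBBRRBBRB: Left { -1 -1/2 -3/8 -11/32 -21/64 -41/128 -327/1024 -653/2048 -2611/8192 }, Right { -1305/4096 -163/512 -81/256 -5/16 -1/4 0 } gives simplest -5221/16384

-5221/16384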